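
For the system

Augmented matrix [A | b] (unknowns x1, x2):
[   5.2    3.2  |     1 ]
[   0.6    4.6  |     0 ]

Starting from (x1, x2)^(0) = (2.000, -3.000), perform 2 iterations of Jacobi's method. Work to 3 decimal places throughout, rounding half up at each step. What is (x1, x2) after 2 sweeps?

Iteration 1:
  x1 = (1 - (3.2)·-3.000) / (5.2) = 2.038
  x2 = (0 - (0.6)·2.000) / (4.6) = -0.261
Iteration 2:
  x1 = (1 - (3.2)·-0.261) / (5.2) = 0.353
  x2 = (0 - (0.6)·2.038) / (4.6) = -0.266

(0.353, -0.266)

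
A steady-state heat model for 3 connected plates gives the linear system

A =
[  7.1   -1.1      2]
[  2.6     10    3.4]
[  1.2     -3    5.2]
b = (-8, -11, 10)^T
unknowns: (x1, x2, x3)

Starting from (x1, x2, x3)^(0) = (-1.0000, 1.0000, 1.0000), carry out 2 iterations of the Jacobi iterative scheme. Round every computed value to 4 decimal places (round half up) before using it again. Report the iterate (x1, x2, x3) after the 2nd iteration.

Iteration 1:
  x1 = (-8 - (-1.1)·1.0000 - (2)·1.0000) / (7.1) = -1.2535
  x2 = (-11 - (2.6)·-1.0000 - (3.4)·1.0000) / (10) = -1.1800
  x3 = (10 - (1.2)·-1.0000 - (-3)·1.0000) / (5.2) = 2.7308
Iteration 2:
  x1 = (-8 - (-1.1)·-1.1800 - (2)·2.7308) / (7.1) = -2.0788
  x2 = (-11 - (2.6)·-1.2535 - (3.4)·2.7308) / (10) = -1.7026
  x3 = (10 - (1.2)·-1.2535 - (-3)·-1.1800) / (5.2) = 1.5316

(-2.0788, -1.7026, 1.5316)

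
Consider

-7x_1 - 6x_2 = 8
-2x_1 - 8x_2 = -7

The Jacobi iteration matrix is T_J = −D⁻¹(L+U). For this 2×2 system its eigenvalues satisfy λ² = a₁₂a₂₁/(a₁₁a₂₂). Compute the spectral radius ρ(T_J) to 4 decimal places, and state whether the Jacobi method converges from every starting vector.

a₁₂a₂₁/(a₁₁a₂₂) = (-6)·(-2) / ((-7)·(-8)) = 0.214286
ρ = √|0.214286| = √0.214286 = 0.4629
ρ < 1, so Jacobi converges

0.4629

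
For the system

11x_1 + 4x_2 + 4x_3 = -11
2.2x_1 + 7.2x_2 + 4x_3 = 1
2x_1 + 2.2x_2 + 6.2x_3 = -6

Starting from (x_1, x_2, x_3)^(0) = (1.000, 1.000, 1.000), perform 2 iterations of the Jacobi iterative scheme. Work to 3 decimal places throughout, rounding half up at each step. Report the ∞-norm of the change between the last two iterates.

2.302

Iteration 1:
  x_1 = (-11 - (4)·1.000 - (4)·1.000) / (11) = -1.727
  x_2 = (1 - (2.2)·1.000 - (4)·1.000) / (7.2) = -0.722
  x_3 = (-6 - (2)·1.000 - (2.2)·1.000) / (6.2) = -1.645
Iteration 2:
  x_1 = (-11 - (4)·-0.722 - (4)·-1.645) / (11) = -0.139
  x_2 = (1 - (2.2)·-1.727 - (4)·-1.645) / (7.2) = 1.580
  x_3 = (-6 - (2)·-1.727 - (2.2)·-0.722) / (6.2) = -0.154
Change: (1.588, 2.302, 1.491) → max |·| = 2.302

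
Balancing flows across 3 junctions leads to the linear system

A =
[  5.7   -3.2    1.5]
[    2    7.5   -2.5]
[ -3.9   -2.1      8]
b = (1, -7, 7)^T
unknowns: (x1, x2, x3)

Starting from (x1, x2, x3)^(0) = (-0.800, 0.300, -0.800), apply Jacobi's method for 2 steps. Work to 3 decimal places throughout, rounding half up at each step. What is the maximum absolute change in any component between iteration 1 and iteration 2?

1.081

Iteration 1:
  x1 = (1 - (-3.2)·0.300 - (1.5)·-0.800) / (5.7) = 0.554
  x2 = (-7 - (2)·-0.800 - (-2.5)·-0.800) / (7.5) = -0.987
  x3 = (7 - (-3.9)·-0.800 - (-2.1)·0.300) / (8) = 0.564
Iteration 2:
  x1 = (1 - (-3.2)·-0.987 - (1.5)·0.564) / (5.7) = -0.527
  x2 = (-7 - (2)·0.554 - (-2.5)·0.564) / (7.5) = -0.893
  x3 = (7 - (-3.9)·0.554 - (-2.1)·-0.987) / (8) = 0.886
Change: (-1.081, 0.094, 0.322) → max |·| = 1.081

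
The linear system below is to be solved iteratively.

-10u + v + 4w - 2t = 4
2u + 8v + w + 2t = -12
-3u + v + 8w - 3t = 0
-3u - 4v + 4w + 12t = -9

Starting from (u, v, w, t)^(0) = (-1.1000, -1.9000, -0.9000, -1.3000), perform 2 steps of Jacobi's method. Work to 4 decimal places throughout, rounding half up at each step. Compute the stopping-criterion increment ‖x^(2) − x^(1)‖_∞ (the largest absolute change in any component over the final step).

Iteration 1:
  u = (4 - (1)·-1.9000 - (4)·-0.9000 - (-2)·-1.3000) / (-10) = -0.6900
  v = (-12 - (2)·-1.1000 - (1)·-0.9000 - (2)·-1.3000) / (8) = -0.7875
  w = (0 - (-3)·-1.1000 - (1)·-1.9000 - (-3)·-1.3000) / (8) = -0.6625
  t = (-9 - (-3)·-1.1000 - (-4)·-1.9000 - (4)·-0.9000) / (12) = -1.3583
Iteration 2:
  u = (4 - (1)·-0.7875 - (4)·-0.6625 - (-2)·-1.3583) / (-10) = -0.4721
  v = (-12 - (2)·-0.6900 - (1)·-0.6625 - (2)·-1.3583) / (8) = -0.9051
  w = (0 - (-3)·-0.6900 - (1)·-0.7875 - (-3)·-1.3583) / (8) = -0.6697
  t = (-9 - (-3)·-0.6900 - (-4)·-0.7875 - (4)·-0.6625) / (12) = -0.9642
Change: (0.2179, -0.1176, -0.0072, 0.3941) → max |·| = 0.3941

0.3941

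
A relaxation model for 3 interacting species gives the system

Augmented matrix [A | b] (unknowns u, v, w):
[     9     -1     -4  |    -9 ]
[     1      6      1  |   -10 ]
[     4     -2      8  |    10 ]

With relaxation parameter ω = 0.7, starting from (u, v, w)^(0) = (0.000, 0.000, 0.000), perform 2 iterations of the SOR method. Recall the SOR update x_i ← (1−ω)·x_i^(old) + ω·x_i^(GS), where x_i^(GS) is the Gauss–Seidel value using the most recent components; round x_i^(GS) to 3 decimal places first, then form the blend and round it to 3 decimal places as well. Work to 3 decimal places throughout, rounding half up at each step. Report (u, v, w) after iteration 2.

(-0.705, -1.518, 1.135)

Iteration 1:
  u: GS value = (-9 - (-1)·0.000 - (-4)·0.000) / (9) = -1.000;  u ← (1−ω)·0.000 + ω·-1.000 = -0.700
  v: GS value = (-10 - (1)·-0.700 - (1)·0.000) / (6) = -1.550;  v ← (1−ω)·0.000 + ω·-1.550 = -1.085
  w: GS value = (10 - (4)·-0.700 - (-2)·-1.085) / (8) = 1.329;  w ← (1−ω)·0.000 + ω·1.329 = 0.930
Iteration 2:
  u: GS value = (-9 - (-1)·-1.085 - (-4)·0.930) / (9) = -0.707;  u ← (1−ω)·-0.700 + ω·-0.707 = -0.705
  v: GS value = (-10 - (1)·-0.705 - (1)·0.930) / (6) = -1.704;  v ← (1−ω)·-1.085 + ω·-1.704 = -1.518
  w: GS value = (10 - (4)·-0.705 - (-2)·-1.518) / (8) = 1.223;  w ← (1−ω)·0.930 + ω·1.223 = 1.135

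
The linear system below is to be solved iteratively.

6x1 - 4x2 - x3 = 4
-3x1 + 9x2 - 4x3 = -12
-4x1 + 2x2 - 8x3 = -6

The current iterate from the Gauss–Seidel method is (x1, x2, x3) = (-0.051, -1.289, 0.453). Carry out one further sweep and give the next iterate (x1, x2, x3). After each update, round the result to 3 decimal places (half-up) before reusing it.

(-0.117, -1.171, 0.516)

One sweep:
  x1 = (4 - (-4)·-1.289 - (-1)·0.453) / (6) = -0.117
  x2 = (-12 - (-3)·-0.117 - (-4)·0.453) / (9) = -1.171
  x3 = (-6 - (-4)·-0.117 - (2)·-1.171) / (-8) = 0.516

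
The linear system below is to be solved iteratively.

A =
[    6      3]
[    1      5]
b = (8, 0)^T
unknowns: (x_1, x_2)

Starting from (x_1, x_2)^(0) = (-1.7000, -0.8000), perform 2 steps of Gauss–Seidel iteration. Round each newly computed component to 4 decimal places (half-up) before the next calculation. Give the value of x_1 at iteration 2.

Iteration 1:
  x_1 = (8 - (3)·-0.8000) / (6) = 1.7333
  x_2 = (0 - (1)·1.7333) / (5) = -0.3467
Iteration 2:
  x_1 = (8 - (3)·-0.3467) / (6) = 1.5067
  x_2 = (0 - (1)·1.5067) / (5) = -0.3013

1.5067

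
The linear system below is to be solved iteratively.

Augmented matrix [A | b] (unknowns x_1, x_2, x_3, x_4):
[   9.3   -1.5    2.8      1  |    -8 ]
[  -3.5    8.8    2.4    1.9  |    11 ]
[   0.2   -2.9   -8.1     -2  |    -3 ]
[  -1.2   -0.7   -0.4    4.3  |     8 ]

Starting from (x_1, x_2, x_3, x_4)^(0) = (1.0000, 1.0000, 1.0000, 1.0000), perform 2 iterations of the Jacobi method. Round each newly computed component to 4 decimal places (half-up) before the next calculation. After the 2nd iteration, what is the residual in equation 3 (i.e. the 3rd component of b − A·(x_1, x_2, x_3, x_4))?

-3.7450

Iteration 1:
  x_1 = (-8 - (-1.5)·1.0000 - (2.8)·1.0000 - (1)·1.0000) / (9.3) = -1.1075
  x_2 = (11 - (-3.5)·1.0000 - (2.4)·1.0000 - (1.9)·1.0000) / (8.8) = 1.1591
  x_3 = (-3 - (0.2)·1.0000 - (-2.9)·1.0000 - (-2)·1.0000) / (-8.1) = -0.2099
  x_4 = (8 - (-1.2)·1.0000 - (-0.7)·1.0000 - (-0.4)·1.0000) / (4.3) = 2.3953
Iteration 2:
  x_1 = (-8 - (-1.5)·1.1591 - (2.8)·-0.2099 - (1)·2.3953) / (9.3) = -0.8676
  x_2 = (11 - (-3.5)·-1.1075 - (2.4)·-0.2099 - (1.9)·2.3953) / (8.8) = 0.3496
  x_3 = (-3 - (0.2)·-1.1075 - (-2.9)·1.1591 - (-2)·2.3953) / (-8.1) = -0.6634
  x_4 = (8 - (-1.2)·-1.1075 - (-0.7)·1.1591 - (-0.4)·-0.2099) / (4.3) = 1.7206
Residual b − A·x = (0.7300, 3.2099, -3.7450, -0.4603)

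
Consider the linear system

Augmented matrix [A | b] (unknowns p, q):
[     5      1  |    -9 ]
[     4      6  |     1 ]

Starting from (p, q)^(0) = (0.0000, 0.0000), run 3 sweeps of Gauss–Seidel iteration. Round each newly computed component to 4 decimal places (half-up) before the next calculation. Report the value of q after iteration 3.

Iteration 1:
  p = (-9 - (1)·0.0000) / (5) = -1.8000
  q = (1 - (4)·-1.8000) / (6) = 1.3667
Iteration 2:
  p = (-9 - (1)·1.3667) / (5) = -2.0733
  q = (1 - (4)·-2.0733) / (6) = 1.5489
Iteration 3:
  p = (-9 - (1)·1.5489) / (5) = -2.1098
  q = (1 - (4)·-2.1098) / (6) = 1.5732

1.5732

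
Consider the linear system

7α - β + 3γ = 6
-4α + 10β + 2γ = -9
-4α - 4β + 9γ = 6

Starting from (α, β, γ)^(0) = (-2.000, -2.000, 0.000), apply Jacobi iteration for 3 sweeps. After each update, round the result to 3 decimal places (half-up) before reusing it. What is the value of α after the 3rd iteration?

0.722

Iteration 1:
  α = (6 - (-1)·-2.000 - (3)·0.000) / (7) = 0.571
  β = (-9 - (-4)·-2.000 - (2)·0.000) / (10) = -1.700
  γ = (6 - (-4)·-2.000 - (-4)·-2.000) / (9) = -1.111
Iteration 2:
  α = (6 - (-1)·-1.700 - (3)·-1.111) / (7) = 1.090
  β = (-9 - (-4)·0.571 - (2)·-1.111) / (10) = -0.449
  γ = (6 - (-4)·0.571 - (-4)·-1.700) / (9) = 0.165
Iteration 3:
  α = (6 - (-1)·-0.449 - (3)·0.165) / (7) = 0.722
  β = (-9 - (-4)·1.090 - (2)·0.165) / (10) = -0.497
  γ = (6 - (-4)·1.090 - (-4)·-0.449) / (9) = 0.952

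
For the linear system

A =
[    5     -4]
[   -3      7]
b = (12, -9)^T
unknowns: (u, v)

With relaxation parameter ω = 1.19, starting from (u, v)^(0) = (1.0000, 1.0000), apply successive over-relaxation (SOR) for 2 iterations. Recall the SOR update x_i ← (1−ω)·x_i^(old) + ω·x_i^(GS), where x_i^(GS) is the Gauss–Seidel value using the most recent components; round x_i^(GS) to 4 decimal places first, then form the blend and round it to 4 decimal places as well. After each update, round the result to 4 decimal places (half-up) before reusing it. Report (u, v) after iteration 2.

(2.2878, -0.3870)

Iteration 1:
  u: GS value = (12 - (-4)·1.0000) / (5) = 3.2000;  u ← (1−ω)·1.0000 + ω·3.2000 = 3.6180
  v: GS value = (-9 - (-3)·3.6180) / (7) = 0.2649;  v ← (1−ω)·1.0000 + ω·0.2649 = 0.1252
Iteration 2:
  u: GS value = (12 - (-4)·0.1252) / (5) = 2.5002;  u ← (1−ω)·3.6180 + ω·2.5002 = 2.2878
  v: GS value = (-9 - (-3)·2.2878) / (7) = -0.3052;  v ← (1−ω)·0.1252 + ω·-0.3052 = -0.3870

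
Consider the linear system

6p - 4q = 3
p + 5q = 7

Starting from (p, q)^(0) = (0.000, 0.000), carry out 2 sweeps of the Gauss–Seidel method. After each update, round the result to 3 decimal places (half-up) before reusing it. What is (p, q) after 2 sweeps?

(1.367, 1.127)

Iteration 1:
  p = (3 - (-4)·0.000) / (6) = 0.500
  q = (7 - (1)·0.500) / (5) = 1.300
Iteration 2:
  p = (3 - (-4)·1.300) / (6) = 1.367
  q = (7 - (1)·1.367) / (5) = 1.127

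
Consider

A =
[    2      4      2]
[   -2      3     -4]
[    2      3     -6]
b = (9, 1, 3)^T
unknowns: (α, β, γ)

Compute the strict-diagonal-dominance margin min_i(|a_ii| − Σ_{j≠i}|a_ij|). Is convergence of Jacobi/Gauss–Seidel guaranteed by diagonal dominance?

row 1: |2| − (4+2) = -4
row 2: |3| − (2+4) = -3
row 3: |-6| − (2+3) = 1
minimum over rows = -4 → not strictly diagonally dominant

-4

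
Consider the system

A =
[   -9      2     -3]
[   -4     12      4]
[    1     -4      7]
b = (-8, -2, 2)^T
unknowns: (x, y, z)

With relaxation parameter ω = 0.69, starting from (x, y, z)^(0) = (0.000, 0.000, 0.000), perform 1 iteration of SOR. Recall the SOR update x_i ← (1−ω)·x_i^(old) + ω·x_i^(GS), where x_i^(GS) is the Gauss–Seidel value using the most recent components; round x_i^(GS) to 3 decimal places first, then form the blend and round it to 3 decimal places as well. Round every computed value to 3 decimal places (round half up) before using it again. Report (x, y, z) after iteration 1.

Iteration 1:
  x: GS value = (-8 - (2)·0.000 - (-3)·0.000) / (-9) = 0.889;  x ← (1−ω)·0.000 + ω·0.889 = 0.613
  y: GS value = (-2 - (-4)·0.613 - (4)·0.000) / (12) = 0.038;  y ← (1−ω)·0.000 + ω·0.038 = 0.026
  z: GS value = (2 - (1)·0.613 - (-4)·0.026) / (7) = 0.213;  z ← (1−ω)·0.000 + ω·0.213 = 0.147

(0.613, 0.026, 0.147)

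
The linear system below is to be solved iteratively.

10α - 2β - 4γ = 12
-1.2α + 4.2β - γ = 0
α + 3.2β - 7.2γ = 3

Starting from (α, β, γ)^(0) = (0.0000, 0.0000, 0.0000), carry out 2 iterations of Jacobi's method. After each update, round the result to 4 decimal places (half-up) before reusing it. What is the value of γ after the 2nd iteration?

-0.2500

Iteration 1:
  α = (12 - (-2)·0.0000 - (-4)·0.0000) / (10) = 1.2000
  β = (0 - (-1.2)·0.0000 - (-1)·0.0000) / (4.2) = 0.0000
  γ = (3 - (1)·0.0000 - (3.2)·0.0000) / (-7.2) = -0.4167
Iteration 2:
  α = (12 - (-2)·0.0000 - (-4)·-0.4167) / (10) = 1.0333
  β = (0 - (-1.2)·1.2000 - (-1)·-0.4167) / (4.2) = 0.2436
  γ = (3 - (1)·1.2000 - (3.2)·0.0000) / (-7.2) = -0.2500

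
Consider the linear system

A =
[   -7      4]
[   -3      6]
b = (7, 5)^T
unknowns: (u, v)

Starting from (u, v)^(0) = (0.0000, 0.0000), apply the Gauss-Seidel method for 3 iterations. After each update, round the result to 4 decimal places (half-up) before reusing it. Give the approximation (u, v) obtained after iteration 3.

(-0.7551, 0.4558)

Iteration 1:
  u = (7 - (4)·0.0000) / (-7) = -1.0000
  v = (5 - (-3)·-1.0000) / (6) = 0.3333
Iteration 2:
  u = (7 - (4)·0.3333) / (-7) = -0.8095
  v = (5 - (-3)·-0.8095) / (6) = 0.4286
Iteration 3:
  u = (7 - (4)·0.4286) / (-7) = -0.7551
  v = (5 - (-3)·-0.7551) / (6) = 0.4558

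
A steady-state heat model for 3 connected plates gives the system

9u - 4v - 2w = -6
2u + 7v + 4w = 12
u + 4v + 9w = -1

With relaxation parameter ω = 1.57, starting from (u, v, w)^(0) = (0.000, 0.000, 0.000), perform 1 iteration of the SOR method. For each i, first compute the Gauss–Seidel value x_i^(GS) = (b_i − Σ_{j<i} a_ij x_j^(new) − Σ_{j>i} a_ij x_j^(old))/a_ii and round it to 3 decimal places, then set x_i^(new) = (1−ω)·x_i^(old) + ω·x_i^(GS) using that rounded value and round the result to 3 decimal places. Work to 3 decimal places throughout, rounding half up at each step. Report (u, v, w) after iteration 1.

Iteration 1:
  u: GS value = (-6 - (-4)·0.000 - (-2)·0.000) / (9) = -0.667;  u ← (1−ω)·0.000 + ω·-0.667 = -1.047
  v: GS value = (12 - (2)·-1.047 - (4)·0.000) / (7) = 2.013;  v ← (1−ω)·0.000 + ω·2.013 = 3.160
  w: GS value = (-1 - (1)·-1.047 - (4)·3.160) / (9) = -1.399;  w ← (1−ω)·0.000 + ω·-1.399 = -2.196

(-1.047, 3.160, -2.196)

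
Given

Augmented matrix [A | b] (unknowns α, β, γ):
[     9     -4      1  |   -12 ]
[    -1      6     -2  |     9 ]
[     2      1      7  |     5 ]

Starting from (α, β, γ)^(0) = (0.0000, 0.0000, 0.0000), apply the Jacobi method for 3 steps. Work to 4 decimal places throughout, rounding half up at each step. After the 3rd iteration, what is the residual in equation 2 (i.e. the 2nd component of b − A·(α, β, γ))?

Iteration 1:
  α = (-12 - (-4)·0.0000 - (1)·0.0000) / (9) = -1.3333
  β = (9 - (-1)·0.0000 - (-2)·0.0000) / (6) = 1.5000
  γ = (5 - (2)·0.0000 - (1)·0.0000) / (7) = 0.7143
Iteration 2:
  α = (-12 - (-4)·1.5000 - (1)·0.7143) / (9) = -0.7460
  β = (9 - (-1)·-1.3333 - (-2)·0.7143) / (6) = 1.5159
  γ = (5 - (2)·-1.3333 - (1)·1.5000) / (7) = 0.8809
Iteration 3:
  α = (-12 - (-4)·1.5159 - (1)·0.8809) / (9) = -0.7575
  β = (9 - (-1)·-0.7460 - (-2)·0.8809) / (6) = 1.6693
  γ = (5 - (2)·-0.7460 - (1)·1.5159) / (7) = 0.7109
Residual b − A·x = (0.7838, -0.3515, -0.1306)

-0.3515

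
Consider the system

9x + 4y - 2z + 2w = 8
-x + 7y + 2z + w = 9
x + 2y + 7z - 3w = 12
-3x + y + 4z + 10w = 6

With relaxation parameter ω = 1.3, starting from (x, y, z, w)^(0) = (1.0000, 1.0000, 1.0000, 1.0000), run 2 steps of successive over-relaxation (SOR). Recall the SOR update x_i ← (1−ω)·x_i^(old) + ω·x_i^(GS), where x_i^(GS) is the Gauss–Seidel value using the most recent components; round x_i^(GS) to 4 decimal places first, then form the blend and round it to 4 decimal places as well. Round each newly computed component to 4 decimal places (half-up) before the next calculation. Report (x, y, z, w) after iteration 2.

Iteration 1:
  x: GS value = (8 - (4)·1.0000 - (-2)·1.0000 - (2)·1.0000) / (9) = 0.4444;  x ← (1−ω)·1.0000 + ω·0.4444 = 0.2777
  y: GS value = (9 - (-1)·0.2777 - (2)·1.0000 - (1)·1.0000) / (7) = 0.8968;  y ← (1−ω)·1.0000 + ω·0.8968 = 0.8658
  z: GS value = (12 - (1)·0.2777 - (2)·0.8658 - (-3)·1.0000) / (7) = 1.8558;  z ← (1−ω)·1.0000 + ω·1.8558 = 2.1125
  w: GS value = (6 - (-3)·0.2777 - (1)·0.8658 - (4)·2.1125) / (10) = -0.2483;  w ← (1−ω)·1.0000 + ω·-0.2483 = -0.6228
Iteration 2:
  x: GS value = (8 - (4)·0.8658 - (-2)·2.1125 - (2)·-0.6228) / (9) = 1.1119;  x ← (1−ω)·0.2777 + ω·1.1119 = 1.3622
  y: GS value = (9 - (-1)·1.3622 - (2)·2.1125 - (1)·-0.6228) / (7) = 0.9657;  y ← (1−ω)·0.8658 + ω·0.9657 = 0.9957
  z: GS value = (12 - (1)·1.3622 - (2)·0.9957 - (-3)·-0.6228) / (7) = 0.9683;  z ← (1−ω)·2.1125 + ω·0.9683 = 0.6250
  w: GS value = (6 - (-3)·1.3622 - (1)·0.9957 - (4)·0.6250) / (10) = 0.6591;  w ← (1−ω)·-0.6228 + ω·0.6591 = 1.0437

(1.3622, 0.9957, 0.6250, 1.0437)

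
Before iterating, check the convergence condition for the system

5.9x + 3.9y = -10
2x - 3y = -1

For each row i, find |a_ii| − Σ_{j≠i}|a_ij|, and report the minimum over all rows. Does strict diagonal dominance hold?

row 1: |5.9| − (3.9) = 2
row 2: |-3| − (2) = 1
minimum over rows = 1 → strictly diagonally dominant (convergence guaranteed)

1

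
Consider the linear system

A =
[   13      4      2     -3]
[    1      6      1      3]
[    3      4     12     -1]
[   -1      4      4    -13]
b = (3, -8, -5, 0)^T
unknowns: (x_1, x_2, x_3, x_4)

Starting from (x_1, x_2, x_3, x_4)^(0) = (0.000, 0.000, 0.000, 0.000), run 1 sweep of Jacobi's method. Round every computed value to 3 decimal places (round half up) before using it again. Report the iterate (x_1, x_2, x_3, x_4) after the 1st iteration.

Iteration 1:
  x_1 = (3 - (4)·0.000 - (2)·0.000 - (-3)·0.000) / (13) = 0.231
  x_2 = (-8 - (1)·0.000 - (1)·0.000 - (3)·0.000) / (6) = -1.333
  x_3 = (-5 - (3)·0.000 - (4)·0.000 - (-1)·0.000) / (12) = -0.417
  x_4 = (0 - (-1)·0.000 - (4)·0.000 - (4)·0.000) / (-13) = 0.000

(0.231, -1.333, -0.417, 0.000)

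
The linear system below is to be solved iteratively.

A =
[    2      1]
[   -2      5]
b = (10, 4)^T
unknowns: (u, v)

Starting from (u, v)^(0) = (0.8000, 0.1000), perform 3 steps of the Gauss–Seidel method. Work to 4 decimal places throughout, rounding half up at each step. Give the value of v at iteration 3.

2.3512

Iteration 1:
  u = (10 - (1)·0.1000) / (2) = 4.9500
  v = (4 - (-2)·4.9500) / (5) = 2.7800
Iteration 2:
  u = (10 - (1)·2.7800) / (2) = 3.6100
  v = (4 - (-2)·3.6100) / (5) = 2.2440
Iteration 3:
  u = (10 - (1)·2.2440) / (2) = 3.8780
  v = (4 - (-2)·3.8780) / (5) = 2.3512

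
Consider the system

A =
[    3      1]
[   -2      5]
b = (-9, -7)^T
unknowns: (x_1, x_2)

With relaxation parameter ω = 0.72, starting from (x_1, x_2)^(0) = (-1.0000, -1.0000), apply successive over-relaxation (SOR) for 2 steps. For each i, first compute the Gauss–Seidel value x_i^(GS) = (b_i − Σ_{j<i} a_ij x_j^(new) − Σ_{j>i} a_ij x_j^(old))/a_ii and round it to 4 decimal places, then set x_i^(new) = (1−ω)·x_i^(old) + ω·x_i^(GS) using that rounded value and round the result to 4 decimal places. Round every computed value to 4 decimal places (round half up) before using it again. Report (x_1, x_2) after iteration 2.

Iteration 1:
  x_1: GS value = (-9 - (1)·-1.0000) / (3) = -2.6667;  x_1 ← (1−ω)·-1.0000 + ω·-2.6667 = -2.2000
  x_2: GS value = (-7 - (-2)·-2.2000) / (5) = -2.2800;  x_2 ← (1−ω)·-1.0000 + ω·-2.2800 = -1.9216
Iteration 2:
  x_1: GS value = (-9 - (1)·-1.9216) / (3) = -2.3595;  x_1 ← (1−ω)·-2.2000 + ω·-2.3595 = -2.3148
  x_2: GS value = (-7 - (-2)·-2.3148) / (5) = -2.3259;  x_2 ← (1−ω)·-1.9216 + ω·-2.3259 = -2.2127

(-2.3148, -2.2127)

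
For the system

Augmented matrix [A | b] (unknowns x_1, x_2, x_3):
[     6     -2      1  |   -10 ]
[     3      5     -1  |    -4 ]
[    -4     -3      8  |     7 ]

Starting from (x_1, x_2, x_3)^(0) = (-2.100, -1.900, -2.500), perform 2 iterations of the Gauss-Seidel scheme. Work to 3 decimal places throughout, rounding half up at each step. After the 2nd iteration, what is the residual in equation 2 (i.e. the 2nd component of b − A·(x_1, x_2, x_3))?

Iteration 1:
  x_1 = (-10 - (-2)·-1.900 - (1)·-2.500) / (6) = -1.883
  x_2 = (-4 - (3)·-1.883 - (-1)·-2.500) / (5) = -0.170
  x_3 = (7 - (-4)·-1.883 - (-3)·-0.170) / (8) = -0.130
Iteration 2:
  x_1 = (-10 - (-2)·-0.170 - (1)·-0.130) / (6) = -1.702
  x_2 = (-4 - (3)·-1.702 - (-1)·-0.130) / (5) = 0.195
  x_3 = (7 - (-4)·-1.702 - (-3)·0.195) / (8) = 0.097
Residual b − A·x = (0.505, 0.228, 0.001)

0.228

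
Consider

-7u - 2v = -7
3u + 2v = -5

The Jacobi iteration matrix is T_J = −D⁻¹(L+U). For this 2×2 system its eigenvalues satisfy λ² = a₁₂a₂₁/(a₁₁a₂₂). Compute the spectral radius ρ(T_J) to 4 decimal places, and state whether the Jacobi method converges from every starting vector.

a₁₂a₂₁/(a₁₁a₂₂) = (-2)·(3) / ((-7)·(2)) = 0.428571
ρ = √|0.428571| = √0.428571 = 0.6547
ρ < 1, so Jacobi converges

0.6547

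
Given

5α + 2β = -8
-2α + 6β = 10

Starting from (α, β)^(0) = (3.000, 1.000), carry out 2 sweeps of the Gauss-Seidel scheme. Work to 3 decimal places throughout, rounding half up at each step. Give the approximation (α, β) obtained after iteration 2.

Iteration 1:
  α = (-8 - (2)·1.000) / (5) = -2.000
  β = (10 - (-2)·-2.000) / (6) = 1.000
Iteration 2:
  α = (-8 - (2)·1.000) / (5) = -2.000
  β = (10 - (-2)·-2.000) / (6) = 1.000

(-2.000, 1.000)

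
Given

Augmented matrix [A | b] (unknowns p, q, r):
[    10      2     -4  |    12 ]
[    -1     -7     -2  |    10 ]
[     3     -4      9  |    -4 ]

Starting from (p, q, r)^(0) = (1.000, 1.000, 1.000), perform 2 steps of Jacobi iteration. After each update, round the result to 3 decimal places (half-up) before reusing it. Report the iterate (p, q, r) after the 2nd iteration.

(1.438, -1.533, -1.736)

Iteration 1:
  p = (12 - (2)·1.000 - (-4)·1.000) / (10) = 1.400
  q = (10 - (-1)·1.000 - (-2)·1.000) / (-7) = -1.857
  r = (-4 - (3)·1.000 - (-4)·1.000) / (9) = -0.333
Iteration 2:
  p = (12 - (2)·-1.857 - (-4)·-0.333) / (10) = 1.438
  q = (10 - (-1)·1.400 - (-2)·-0.333) / (-7) = -1.533
  r = (-4 - (3)·1.400 - (-4)·-1.857) / (9) = -1.736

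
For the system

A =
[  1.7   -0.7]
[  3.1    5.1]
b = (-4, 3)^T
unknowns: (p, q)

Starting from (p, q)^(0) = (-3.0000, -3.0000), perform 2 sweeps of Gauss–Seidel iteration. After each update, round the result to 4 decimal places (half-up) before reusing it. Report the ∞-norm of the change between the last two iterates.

Iteration 1:
  p = (-4 - (-0.7)·-3.0000) / (1.7) = -3.5882
  q = (3 - (3.1)·-3.5882) / (5.1) = 2.7693
Iteration 2:
  p = (-4 - (-0.7)·2.7693) / (1.7) = -1.2126
  q = (3 - (3.1)·-1.2126) / (5.1) = 1.3253
Change: (2.3756, -1.4440) → max |·| = 2.3756

2.3756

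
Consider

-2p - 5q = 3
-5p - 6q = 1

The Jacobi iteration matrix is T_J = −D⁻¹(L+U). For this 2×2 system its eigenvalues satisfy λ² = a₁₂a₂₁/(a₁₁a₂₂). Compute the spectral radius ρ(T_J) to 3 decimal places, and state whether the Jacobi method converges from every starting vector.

a₁₂a₂₁/(a₁₁a₂₂) = (-5)·(-5) / ((-2)·(-6)) = 2.083333
ρ = √|2.083333| = √2.083333 = 1.443
ρ > 1, so Jacobi diverges

1.443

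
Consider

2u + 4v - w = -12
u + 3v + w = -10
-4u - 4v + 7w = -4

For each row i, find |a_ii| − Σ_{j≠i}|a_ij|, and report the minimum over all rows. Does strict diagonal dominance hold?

row 1: |2| − (4+1) = -3
row 2: |3| − (1+1) = 1
row 3: |7| − (4+4) = -1
minimum over rows = -3 → not strictly diagonally dominant

-3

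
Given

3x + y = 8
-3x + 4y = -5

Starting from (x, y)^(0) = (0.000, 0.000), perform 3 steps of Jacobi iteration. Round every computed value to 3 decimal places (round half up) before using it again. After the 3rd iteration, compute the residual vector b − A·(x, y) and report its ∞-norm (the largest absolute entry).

1.997

Iteration 1:
  x = (8 - (1)·0.000) / (3) = 2.667
  y = (-5 - (-3)·0.000) / (4) = -1.250
Iteration 2:
  x = (8 - (1)·-1.250) / (3) = 3.083
  y = (-5 - (-3)·2.667) / (4) = 0.750
Iteration 3:
  x = (8 - (1)·0.750) / (3) = 2.417
  y = (-5 - (-3)·3.083) / (4) = 1.062
Residual b − A·x = (-0.313, -1.997); ∞-norm = 1.997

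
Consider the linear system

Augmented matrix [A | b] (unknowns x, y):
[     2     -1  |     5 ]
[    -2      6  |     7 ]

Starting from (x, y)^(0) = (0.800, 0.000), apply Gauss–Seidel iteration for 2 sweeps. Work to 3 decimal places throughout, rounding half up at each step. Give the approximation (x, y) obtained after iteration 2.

Iteration 1:
  x = (5 - (-1)·0.000) / (2) = 2.500
  y = (7 - (-2)·2.500) / (6) = 2.000
Iteration 2:
  x = (5 - (-1)·2.000) / (2) = 3.500
  y = (7 - (-2)·3.500) / (6) = 2.333

(3.500, 2.333)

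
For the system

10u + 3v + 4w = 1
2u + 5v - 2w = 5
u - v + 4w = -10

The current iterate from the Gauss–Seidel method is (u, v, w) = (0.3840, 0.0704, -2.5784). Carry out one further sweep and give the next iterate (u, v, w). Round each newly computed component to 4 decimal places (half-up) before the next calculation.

(1.1102, -0.4754, -2.8964)

One sweep:
  u = (1 - (3)·0.0704 - (4)·-2.5784) / (10) = 1.1102
  v = (5 - (2)·1.1102 - (-2)·-2.5784) / (5) = -0.4754
  w = (-10 - (1)·1.1102 - (-1)·-0.4754) / (4) = -2.8964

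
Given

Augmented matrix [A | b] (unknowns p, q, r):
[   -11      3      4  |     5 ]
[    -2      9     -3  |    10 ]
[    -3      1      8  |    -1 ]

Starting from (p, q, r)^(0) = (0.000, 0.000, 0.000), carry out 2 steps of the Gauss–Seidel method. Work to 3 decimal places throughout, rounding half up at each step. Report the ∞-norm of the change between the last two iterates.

0.122

Iteration 1:
  p = (5 - (3)·0.000 - (4)·0.000) / (-11) = -0.455
  q = (10 - (-2)·-0.455 - (-3)·0.000) / (9) = 1.010
  r = (-1 - (-3)·-0.455 - (1)·1.010) / (8) = -0.422
Iteration 2:
  p = (5 - (3)·1.010 - (4)·-0.422) / (-11) = -0.333
  q = (10 - (-2)·-0.333 - (-3)·-0.422) / (9) = 0.896
  r = (-1 - (-3)·-0.333 - (1)·0.896) / (8) = -0.362
Change: (0.122, -0.114, 0.060) → max |·| = 0.122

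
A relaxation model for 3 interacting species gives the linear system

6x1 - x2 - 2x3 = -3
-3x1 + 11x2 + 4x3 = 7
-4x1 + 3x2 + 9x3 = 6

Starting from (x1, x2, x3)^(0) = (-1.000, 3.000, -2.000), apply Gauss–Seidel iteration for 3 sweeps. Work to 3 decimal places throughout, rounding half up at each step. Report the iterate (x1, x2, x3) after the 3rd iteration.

Iteration 1:
  x1 = (-3 - (-1)·3.000 - (-2)·-2.000) / (6) = -0.667
  x2 = (7 - (-3)·-0.667 - (4)·-2.000) / (11) = 1.182
  x3 = (6 - (-4)·-0.667 - (3)·1.182) / (9) = -0.024
Iteration 2:
  x1 = (-3 - (-1)·1.182 - (-2)·-0.024) / (6) = -0.311
  x2 = (7 - (-3)·-0.311 - (4)·-0.024) / (11) = 0.560
  x3 = (6 - (-4)·-0.311 - (3)·0.560) / (9) = 0.342
Iteration 3:
  x1 = (-3 - (-1)·0.560 - (-2)·0.342) / (6) = -0.293
  x2 = (7 - (-3)·-0.293 - (4)·0.342) / (11) = 0.432
  x3 = (6 - (-4)·-0.293 - (3)·0.432) / (9) = 0.392

(-0.293, 0.432, 0.392)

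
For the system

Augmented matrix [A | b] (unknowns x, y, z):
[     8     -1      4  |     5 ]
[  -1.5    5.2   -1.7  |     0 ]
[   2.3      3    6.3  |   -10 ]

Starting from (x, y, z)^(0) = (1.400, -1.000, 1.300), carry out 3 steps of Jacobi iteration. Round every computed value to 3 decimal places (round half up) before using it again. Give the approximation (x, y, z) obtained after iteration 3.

Iteration 1:
  x = (5 - (-1)·-1.000 - (4)·1.300) / (8) = -0.150
  y = (0 - (-1.5)·1.400 - (-1.7)·1.300) / (5.2) = 0.829
  z = (-10 - (2.3)·1.400 - (3)·-1.000) / (6.3) = -1.622
Iteration 2:
  x = (5 - (-1)·0.829 - (4)·-1.622) / (8) = 1.540
  y = (0 - (-1.5)·-0.150 - (-1.7)·-1.622) / (5.2) = -0.574
  z = (-10 - (2.3)·-0.150 - (3)·0.829) / (6.3) = -1.927
Iteration 3:
  x = (5 - (-1)·-0.574 - (4)·-1.927) / (8) = 1.517
  y = (0 - (-1.5)·1.540 - (-1.7)·-1.927) / (5.2) = -0.186
  z = (-10 - (2.3)·1.540 - (3)·-0.574) / (6.3) = -1.876

(1.517, -0.186, -1.876)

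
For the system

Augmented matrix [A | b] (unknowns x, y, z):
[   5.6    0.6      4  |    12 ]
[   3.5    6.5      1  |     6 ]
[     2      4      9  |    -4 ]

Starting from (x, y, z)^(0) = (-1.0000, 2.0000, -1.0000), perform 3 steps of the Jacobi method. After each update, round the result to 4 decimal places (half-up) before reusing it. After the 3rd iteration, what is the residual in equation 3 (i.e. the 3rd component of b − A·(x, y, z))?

-1.4623

Iteration 1:
  x = (12 - (0.6)·2.0000 - (4)·-1.0000) / (5.6) = 2.6429
  y = (6 - (3.5)·-1.0000 - (1)·-1.0000) / (6.5) = 1.6154
  z = (-4 - (2)·-1.0000 - (4)·2.0000) / (9) = -1.1111
Iteration 2:
  x = (12 - (0.6)·1.6154 - (4)·-1.1111) / (5.6) = 2.7634
  y = (6 - (3.5)·2.6429 - (1)·-1.1111) / (6.5) = -0.3291
  z = (-4 - (2)·2.6429 - (4)·1.6154) / (9) = -1.7497
Iteration 3:
  x = (12 - (0.6)·-0.3291 - (4)·-1.7497) / (5.6) = 3.4279
  y = (6 - (3.5)·2.7634 - (1)·-1.7497) / (6.5) = -0.2957
  z = (-4 - (2)·2.7634 - (4)·-0.3291) / (9) = -0.9123
Residual b − A·x = (-3.3696, -3.1633, -1.4623)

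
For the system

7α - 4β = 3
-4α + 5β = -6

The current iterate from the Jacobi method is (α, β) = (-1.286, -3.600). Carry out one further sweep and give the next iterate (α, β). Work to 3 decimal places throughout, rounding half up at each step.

(-1.629, -2.229)

One sweep:
  α = (3 - (-4)·-3.600) / (7) = -1.629
  β = (-6 - (-4)·-1.286) / (5) = -2.229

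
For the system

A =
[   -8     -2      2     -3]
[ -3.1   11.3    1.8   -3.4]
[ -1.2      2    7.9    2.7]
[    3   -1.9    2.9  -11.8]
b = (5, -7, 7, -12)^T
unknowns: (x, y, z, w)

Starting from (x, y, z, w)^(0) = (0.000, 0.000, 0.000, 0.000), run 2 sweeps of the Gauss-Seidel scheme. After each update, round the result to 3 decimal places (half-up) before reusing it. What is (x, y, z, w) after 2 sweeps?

Iteration 1:
  x = (5 - (-2)·0.000 - (2)·0.000 - (-3)·0.000) / (-8) = -0.625
  y = (-7 - (-3.1)·-0.625 - (1.8)·0.000 - (-3.4)·0.000) / (11.3) = -0.791
  z = (7 - (-1.2)·-0.625 - (2)·-0.791 - (2.7)·0.000) / (7.9) = 0.991
  w = (-12 - (3)·-0.625 - (-1.9)·-0.791 - (2.9)·0.991) / (-11.8) = 1.229
Iteration 2:
  x = (5 - (-2)·-0.791 - (2)·0.991 - (-3)·1.229) / (-8) = -0.640
  y = (-7 - (-3.1)·-0.640 - (1.8)·0.991 - (-3.4)·1.229) / (11.3) = -0.583
  z = (7 - (-1.2)·-0.640 - (2)·-0.583 - (2.7)·1.229) / (7.9) = 0.516
  w = (-12 - (3)·-0.640 - (-1.9)·-0.583 - (2.9)·0.516) / (-11.8) = 1.075

(-0.640, -0.583, 0.516, 1.075)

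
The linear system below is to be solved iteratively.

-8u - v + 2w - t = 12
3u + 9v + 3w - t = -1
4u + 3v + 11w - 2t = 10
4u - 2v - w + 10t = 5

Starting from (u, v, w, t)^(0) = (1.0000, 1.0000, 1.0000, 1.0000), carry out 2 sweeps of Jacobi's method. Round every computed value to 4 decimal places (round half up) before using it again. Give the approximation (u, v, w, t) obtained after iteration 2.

(-1.3530, 0.2818, 1.7091, 1.0121)

Iteration 1:
  u = (12 - (-1)·1.0000 - (2)·1.0000 - (-1)·1.0000) / (-8) = -1.5000
  v = (-1 - (3)·1.0000 - (3)·1.0000 - (-1)·1.0000) / (9) = -0.6667
  w = (10 - (4)·1.0000 - (3)·1.0000 - (-2)·1.0000) / (11) = 0.4545
  t = (5 - (4)·1.0000 - (-2)·1.0000 - (-1)·1.0000) / (10) = 0.4000
Iteration 2:
  u = (12 - (-1)·-0.6667 - (2)·0.4545 - (-1)·0.4000) / (-8) = -1.3530
  v = (-1 - (3)·-1.5000 - (3)·0.4545 - (-1)·0.4000) / (9) = 0.2818
  w = (10 - (4)·-1.5000 - (3)·-0.6667 - (-2)·0.4000) / (11) = 1.7091
  t = (5 - (4)·-1.5000 - (-2)·-0.6667 - (-1)·0.4545) / (10) = 1.0121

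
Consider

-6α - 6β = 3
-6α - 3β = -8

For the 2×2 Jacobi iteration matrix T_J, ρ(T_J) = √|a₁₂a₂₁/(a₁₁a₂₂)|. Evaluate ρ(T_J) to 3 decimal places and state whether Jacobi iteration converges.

a₁₂a₂₁/(a₁₁a₂₂) = (-6)·(-6) / ((-6)·(-3)) = 2.000000
ρ = √|2.000000| = √2.000000 = 1.414
ρ > 1, so Jacobi diverges

1.414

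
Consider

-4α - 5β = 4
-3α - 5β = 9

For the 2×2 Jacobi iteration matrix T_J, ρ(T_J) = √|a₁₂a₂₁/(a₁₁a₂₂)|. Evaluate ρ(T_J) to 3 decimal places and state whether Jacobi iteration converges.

a₁₂a₂₁/(a₁₁a₂₂) = (-5)·(-3) / ((-4)·(-5)) = 0.750000
ρ = √|0.750000| = √0.750000 = 0.866
ρ < 1, so Jacobi converges

0.866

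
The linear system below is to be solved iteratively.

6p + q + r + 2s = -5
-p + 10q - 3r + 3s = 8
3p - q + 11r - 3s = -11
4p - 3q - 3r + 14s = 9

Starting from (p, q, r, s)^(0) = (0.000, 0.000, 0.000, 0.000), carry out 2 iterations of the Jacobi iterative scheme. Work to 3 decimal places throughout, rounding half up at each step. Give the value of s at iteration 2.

0.838

Iteration 1:
  p = (-5 - (1)·0.000 - (1)·0.000 - (2)·0.000) / (6) = -0.833
  q = (8 - (-1)·0.000 - (-3)·0.000 - (3)·0.000) / (10) = 0.800
  r = (-11 - (3)·0.000 - (-1)·0.000 - (-3)·0.000) / (11) = -1.000
  s = (9 - (4)·0.000 - (-3)·0.000 - (-3)·0.000) / (14) = 0.643
Iteration 2:
  p = (-5 - (1)·0.800 - (1)·-1.000 - (2)·0.643) / (6) = -1.014
  q = (8 - (-1)·-0.833 - (-3)·-1.000 - (3)·0.643) / (10) = 0.224
  r = (-11 - (3)·-0.833 - (-1)·0.800 - (-3)·0.643) / (11) = -0.525
  s = (9 - (4)·-0.833 - (-3)·0.800 - (-3)·-1.000) / (14) = 0.838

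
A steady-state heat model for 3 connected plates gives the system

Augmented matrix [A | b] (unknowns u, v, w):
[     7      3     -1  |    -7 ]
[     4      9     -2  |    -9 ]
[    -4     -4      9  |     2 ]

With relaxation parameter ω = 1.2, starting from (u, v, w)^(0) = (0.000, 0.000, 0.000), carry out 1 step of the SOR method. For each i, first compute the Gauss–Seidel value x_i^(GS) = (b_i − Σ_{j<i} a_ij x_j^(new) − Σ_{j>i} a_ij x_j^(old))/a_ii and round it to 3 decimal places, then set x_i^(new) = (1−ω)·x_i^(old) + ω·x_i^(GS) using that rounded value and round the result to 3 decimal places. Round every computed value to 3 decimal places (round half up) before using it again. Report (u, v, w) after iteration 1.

(-1.200, -0.560, -0.672)

Iteration 1:
  u: GS value = (-7 - (3)·0.000 - (-1)·0.000) / (7) = -1.000;  u ← (1−ω)·0.000 + ω·-1.000 = -1.200
  v: GS value = (-9 - (4)·-1.200 - (-2)·0.000) / (9) = -0.467;  v ← (1−ω)·0.000 + ω·-0.467 = -0.560
  w: GS value = (2 - (-4)·-1.200 - (-4)·-0.560) / (9) = -0.560;  w ← (1−ω)·0.000 + ω·-0.560 = -0.672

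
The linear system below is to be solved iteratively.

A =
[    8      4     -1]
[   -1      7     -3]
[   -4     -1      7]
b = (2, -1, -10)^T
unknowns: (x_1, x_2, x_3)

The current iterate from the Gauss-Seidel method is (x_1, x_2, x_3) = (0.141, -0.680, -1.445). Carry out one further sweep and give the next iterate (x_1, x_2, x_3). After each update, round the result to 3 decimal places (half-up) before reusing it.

(0.409, -0.704, -1.295)

One sweep:
  x_1 = (2 - (4)·-0.680 - (-1)·-1.445) / (8) = 0.409
  x_2 = (-1 - (-1)·0.409 - (-3)·-1.445) / (7) = -0.704
  x_3 = (-10 - (-4)·0.409 - (-1)·-0.704) / (7) = -1.295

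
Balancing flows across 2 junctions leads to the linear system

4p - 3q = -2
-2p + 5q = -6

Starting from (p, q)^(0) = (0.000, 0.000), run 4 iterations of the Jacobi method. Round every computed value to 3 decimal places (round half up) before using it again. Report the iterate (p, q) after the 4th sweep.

(-1.820, -1.820)

Iteration 1:
  p = (-2 - (-3)·0.000) / (4) = -0.500
  q = (-6 - (-2)·0.000) / (5) = -1.200
Iteration 2:
  p = (-2 - (-3)·-1.200) / (4) = -1.400
  q = (-6 - (-2)·-0.500) / (5) = -1.400
Iteration 3:
  p = (-2 - (-3)·-1.400) / (4) = -1.550
  q = (-6 - (-2)·-1.400) / (5) = -1.760
Iteration 4:
  p = (-2 - (-3)·-1.760) / (4) = -1.820
  q = (-6 - (-2)·-1.550) / (5) = -1.820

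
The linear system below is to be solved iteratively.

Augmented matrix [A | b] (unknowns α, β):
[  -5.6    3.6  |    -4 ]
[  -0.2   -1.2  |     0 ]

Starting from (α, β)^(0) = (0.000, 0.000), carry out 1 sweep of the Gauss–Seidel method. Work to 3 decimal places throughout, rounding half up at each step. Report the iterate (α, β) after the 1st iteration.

Iteration 1:
  α = (-4 - (3.6)·0.000) / (-5.6) = 0.714
  β = (0 - (-0.2)·0.714) / (-1.2) = -0.119

(0.714, -0.119)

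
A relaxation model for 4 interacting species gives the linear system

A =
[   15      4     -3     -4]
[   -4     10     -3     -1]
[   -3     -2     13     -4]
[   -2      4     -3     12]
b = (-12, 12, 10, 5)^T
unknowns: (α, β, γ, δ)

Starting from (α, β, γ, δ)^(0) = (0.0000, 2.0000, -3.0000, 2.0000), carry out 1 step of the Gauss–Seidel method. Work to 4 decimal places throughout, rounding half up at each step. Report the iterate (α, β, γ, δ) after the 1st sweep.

(-1.4000, -0.0600, 1.0523, 0.4664)

Iteration 1:
  α = (-12 - (4)·2.0000 - (-3)·-3.0000 - (-4)·2.0000) / (15) = -1.4000
  β = (12 - (-4)·-1.4000 - (-3)·-3.0000 - (-1)·2.0000) / (10) = -0.0600
  γ = (10 - (-3)·-1.4000 - (-2)·-0.0600 - (-4)·2.0000) / (13) = 1.0523
  δ = (5 - (-2)·-1.4000 - (4)·-0.0600 - (-3)·1.0523) / (12) = 0.4664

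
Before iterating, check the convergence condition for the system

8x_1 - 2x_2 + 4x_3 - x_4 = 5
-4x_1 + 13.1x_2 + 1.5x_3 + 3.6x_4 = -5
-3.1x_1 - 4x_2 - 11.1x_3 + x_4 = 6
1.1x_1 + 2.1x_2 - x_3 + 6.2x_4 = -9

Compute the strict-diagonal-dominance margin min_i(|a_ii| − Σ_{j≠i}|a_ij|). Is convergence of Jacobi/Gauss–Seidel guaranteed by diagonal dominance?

row 1: |8| − (2+4+1) = 1
row 2: |13.1| − (4+1.5+3.6) = 4
row 3: |-11.1| − (3.1+4+1) = 3
row 4: |6.2| − (1.1+2.1+1) = 2
minimum over rows = 1 → strictly diagonally dominant (convergence guaranteed)

1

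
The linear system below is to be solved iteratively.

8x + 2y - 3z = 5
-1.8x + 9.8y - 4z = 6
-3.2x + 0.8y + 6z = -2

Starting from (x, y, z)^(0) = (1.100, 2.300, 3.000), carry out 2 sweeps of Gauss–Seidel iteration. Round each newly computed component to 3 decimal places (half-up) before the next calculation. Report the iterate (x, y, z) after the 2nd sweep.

(0.119, 0.642, -0.355)

Iteration 1:
  x = (5 - (2)·2.300 - (-3)·3.000) / (8) = 1.175
  y = (6 - (-1.8)·1.175 - (-4)·3.000) / (9.8) = 2.053
  z = (-2 - (-3.2)·1.175 - (0.8)·2.053) / (6) = 0.020
Iteration 2:
  x = (5 - (2)·2.053 - (-3)·0.020) / (8) = 0.119
  y = (6 - (-1.8)·0.119 - (-4)·0.020) / (9.8) = 0.642
  z = (-2 - (-3.2)·0.119 - (0.8)·0.642) / (6) = -0.355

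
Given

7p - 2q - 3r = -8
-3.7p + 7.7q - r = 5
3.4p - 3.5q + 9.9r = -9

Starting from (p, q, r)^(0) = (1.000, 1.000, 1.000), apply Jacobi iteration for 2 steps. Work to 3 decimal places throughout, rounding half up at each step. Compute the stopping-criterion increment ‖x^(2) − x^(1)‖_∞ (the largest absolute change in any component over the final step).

0.934

Iteration 1:
  p = (-8 - (-2)·1.000 - (-3)·1.000) / (7) = -0.429
  q = (5 - (-3.7)·1.000 - (-1)·1.000) / (7.7) = 1.260
  r = (-9 - (3.4)·1.000 - (-3.5)·1.000) / (9.9) = -0.899
Iteration 2:
  p = (-8 - (-2)·1.260 - (-3)·-0.899) / (7) = -1.168
  q = (5 - (-3.7)·-0.429 - (-1)·-0.899) / (7.7) = 0.326
  r = (-9 - (3.4)·-0.429 - (-3.5)·1.260) / (9.9) = -0.316
Change: (-0.739, -0.934, 0.583) → max |·| = 0.934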